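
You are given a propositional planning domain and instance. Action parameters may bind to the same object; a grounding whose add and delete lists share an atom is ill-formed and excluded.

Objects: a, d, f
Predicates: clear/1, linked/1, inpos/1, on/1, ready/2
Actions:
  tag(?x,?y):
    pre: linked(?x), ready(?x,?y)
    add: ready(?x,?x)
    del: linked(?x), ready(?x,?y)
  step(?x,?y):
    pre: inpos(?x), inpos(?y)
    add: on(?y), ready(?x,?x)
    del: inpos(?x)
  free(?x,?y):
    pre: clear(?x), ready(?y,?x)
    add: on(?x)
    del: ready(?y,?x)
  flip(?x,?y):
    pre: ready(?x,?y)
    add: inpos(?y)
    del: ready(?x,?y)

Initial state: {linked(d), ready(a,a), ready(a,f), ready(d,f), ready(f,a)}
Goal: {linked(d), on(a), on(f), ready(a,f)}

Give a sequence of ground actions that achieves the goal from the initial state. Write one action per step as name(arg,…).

1. flip(a,a)  →  {inpos(a), linked(d), ready(a,f), ready(d,f), ready(f,a)}
2. step(a,a)  →  {linked(d), on(a), ready(a,a), ready(a,f), ready(d,f), ready(f,a)}
3. flip(d,f)  →  {inpos(f), linked(d), on(a), ready(a,a), ready(a,f), ready(f,a)}
4. step(f,f)  →  {linked(d), on(a), on(f), ready(a,a), ready(a,f), ready(f,a), ready(f,f)}

flip(a,a); step(a,a); flip(d,f); step(f,f)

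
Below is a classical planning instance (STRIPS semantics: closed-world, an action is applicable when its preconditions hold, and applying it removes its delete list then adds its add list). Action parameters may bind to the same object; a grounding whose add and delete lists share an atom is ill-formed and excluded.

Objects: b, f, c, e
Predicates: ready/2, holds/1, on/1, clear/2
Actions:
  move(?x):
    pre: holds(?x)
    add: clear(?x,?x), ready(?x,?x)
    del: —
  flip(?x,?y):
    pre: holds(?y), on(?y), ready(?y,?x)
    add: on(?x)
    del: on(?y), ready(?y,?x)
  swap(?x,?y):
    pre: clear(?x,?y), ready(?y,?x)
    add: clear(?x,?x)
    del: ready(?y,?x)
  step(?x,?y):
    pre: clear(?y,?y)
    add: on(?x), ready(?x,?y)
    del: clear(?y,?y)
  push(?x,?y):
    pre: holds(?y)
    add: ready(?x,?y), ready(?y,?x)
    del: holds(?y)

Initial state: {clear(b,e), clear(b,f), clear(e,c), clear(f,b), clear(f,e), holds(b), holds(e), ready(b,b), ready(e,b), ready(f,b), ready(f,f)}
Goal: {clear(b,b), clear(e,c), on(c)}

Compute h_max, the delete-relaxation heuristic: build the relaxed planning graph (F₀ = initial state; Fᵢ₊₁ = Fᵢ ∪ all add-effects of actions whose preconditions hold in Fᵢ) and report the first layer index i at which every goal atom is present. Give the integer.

F0 = init (11 atoms)
F1 = F0 ∪ {clear(b,b), clear(e,e), ready(b,c), ready(b,e), ready(b,f), ready(c,b), ready(c,e), ready(e,c), ready(e,e), ready(e,f), ready(f,e)}  (22 atoms)
F2 = F1 ∪ {clear(f,f), on(b), on(c), on(e), on(f)}  (27 atoms)
goal ⊆ F2  ⇒  h_max = 2

2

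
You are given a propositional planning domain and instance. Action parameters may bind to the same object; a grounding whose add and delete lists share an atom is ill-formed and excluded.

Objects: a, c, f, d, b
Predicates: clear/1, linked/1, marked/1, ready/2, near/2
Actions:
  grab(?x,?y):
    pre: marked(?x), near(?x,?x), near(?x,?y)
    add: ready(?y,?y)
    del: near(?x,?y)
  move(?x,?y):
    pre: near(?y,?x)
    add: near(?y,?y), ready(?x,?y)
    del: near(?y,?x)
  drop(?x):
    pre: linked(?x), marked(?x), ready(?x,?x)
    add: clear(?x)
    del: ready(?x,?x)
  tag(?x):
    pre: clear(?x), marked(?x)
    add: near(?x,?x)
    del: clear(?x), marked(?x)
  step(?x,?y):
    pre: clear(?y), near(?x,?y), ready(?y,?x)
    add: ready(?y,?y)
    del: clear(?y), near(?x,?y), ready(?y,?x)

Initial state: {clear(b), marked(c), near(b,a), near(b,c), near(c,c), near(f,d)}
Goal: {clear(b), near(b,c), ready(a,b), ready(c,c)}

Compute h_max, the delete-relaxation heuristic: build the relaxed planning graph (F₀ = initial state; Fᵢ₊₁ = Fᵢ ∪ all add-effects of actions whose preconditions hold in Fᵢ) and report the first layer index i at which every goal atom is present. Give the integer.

F0 = init (6 atoms)
F1 = F0 ∪ {near(b,b), near(f,f), ready(a,b), ready(c,b), ready(c,c), ready(d,f)}  (12 atoms)
goal ⊆ F1  ⇒  h_max = 1

1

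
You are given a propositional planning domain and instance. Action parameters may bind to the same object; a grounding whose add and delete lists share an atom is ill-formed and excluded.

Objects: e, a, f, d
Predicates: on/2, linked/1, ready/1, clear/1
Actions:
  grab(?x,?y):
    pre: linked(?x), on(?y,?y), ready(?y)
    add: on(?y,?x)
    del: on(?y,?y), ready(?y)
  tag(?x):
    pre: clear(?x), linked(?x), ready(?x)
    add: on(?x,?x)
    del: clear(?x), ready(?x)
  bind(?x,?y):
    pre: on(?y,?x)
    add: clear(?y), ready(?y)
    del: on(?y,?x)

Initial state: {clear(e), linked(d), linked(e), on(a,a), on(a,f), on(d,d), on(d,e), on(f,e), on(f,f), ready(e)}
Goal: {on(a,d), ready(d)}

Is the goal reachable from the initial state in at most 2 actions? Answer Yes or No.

1. bind(e,d)  →  {clear(d), clear(e), linked(d), linked(e), on(a,a), on(a,f), on(d,d), on(f,e), on(f,f), ready(d), ready(e)}
2. bind(f,a)  →  {clear(a), clear(d), clear(e), linked(d), linked(e), on(a,a), on(d,d), on(f,e), on(f,f), ready(a), ready(d), ready(e)}
3. grab(d,a)  →  {clear(a), clear(d), clear(e), linked(d), linked(e), on(a,d), on(d,d), on(f,e), on(f,f), ready(d), ready(e)}
optimal plan length = 3; 3 > 2

No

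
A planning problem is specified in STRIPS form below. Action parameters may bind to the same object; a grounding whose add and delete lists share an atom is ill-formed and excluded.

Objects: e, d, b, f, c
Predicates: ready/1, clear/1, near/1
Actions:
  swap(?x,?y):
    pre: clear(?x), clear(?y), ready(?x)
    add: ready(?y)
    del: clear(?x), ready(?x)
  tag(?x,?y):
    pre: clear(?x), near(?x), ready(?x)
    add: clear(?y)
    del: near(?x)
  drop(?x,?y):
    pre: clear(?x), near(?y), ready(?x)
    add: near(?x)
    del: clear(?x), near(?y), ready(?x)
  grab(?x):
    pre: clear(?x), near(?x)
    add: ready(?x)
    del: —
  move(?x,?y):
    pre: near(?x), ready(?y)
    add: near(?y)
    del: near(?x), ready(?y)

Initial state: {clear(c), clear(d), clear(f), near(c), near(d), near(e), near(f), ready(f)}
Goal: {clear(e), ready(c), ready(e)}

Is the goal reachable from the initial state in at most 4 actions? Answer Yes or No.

Yes

1. swap(f,c)  →  {clear(c), clear(d), near(c), near(d), near(e), near(f), ready(c)}
2. tag(c,e)  →  {clear(c), clear(d), clear(e), near(d), near(e), near(f), ready(c)}
3. grab(e)  →  {clear(c), clear(d), clear(e), near(d), near(e), near(f), ready(c), ready(e)}
optimal plan length = 3; 3 ≤ 4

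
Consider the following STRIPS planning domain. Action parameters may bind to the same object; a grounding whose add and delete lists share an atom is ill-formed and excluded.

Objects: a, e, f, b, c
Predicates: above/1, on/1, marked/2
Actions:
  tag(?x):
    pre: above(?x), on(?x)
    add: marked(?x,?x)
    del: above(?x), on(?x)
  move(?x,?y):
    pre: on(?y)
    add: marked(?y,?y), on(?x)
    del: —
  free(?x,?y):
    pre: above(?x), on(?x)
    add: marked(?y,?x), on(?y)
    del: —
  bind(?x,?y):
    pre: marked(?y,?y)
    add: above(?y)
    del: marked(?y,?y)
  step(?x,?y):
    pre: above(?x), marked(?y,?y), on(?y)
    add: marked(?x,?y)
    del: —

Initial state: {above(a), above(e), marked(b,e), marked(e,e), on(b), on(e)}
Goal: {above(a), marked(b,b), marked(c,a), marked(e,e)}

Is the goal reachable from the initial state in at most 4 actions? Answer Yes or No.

1. move(a,b)  →  {above(a), above(e), marked(b,b), marked(b,e), marked(e,e), on(a), on(b), on(e)}
2. free(a,c)  →  {above(a), above(e), marked(b,b), marked(b,e), marked(c,a), marked(e,e), on(a), on(b), on(c), on(e)}
optimal plan length = 2; 2 ≤ 4

Yes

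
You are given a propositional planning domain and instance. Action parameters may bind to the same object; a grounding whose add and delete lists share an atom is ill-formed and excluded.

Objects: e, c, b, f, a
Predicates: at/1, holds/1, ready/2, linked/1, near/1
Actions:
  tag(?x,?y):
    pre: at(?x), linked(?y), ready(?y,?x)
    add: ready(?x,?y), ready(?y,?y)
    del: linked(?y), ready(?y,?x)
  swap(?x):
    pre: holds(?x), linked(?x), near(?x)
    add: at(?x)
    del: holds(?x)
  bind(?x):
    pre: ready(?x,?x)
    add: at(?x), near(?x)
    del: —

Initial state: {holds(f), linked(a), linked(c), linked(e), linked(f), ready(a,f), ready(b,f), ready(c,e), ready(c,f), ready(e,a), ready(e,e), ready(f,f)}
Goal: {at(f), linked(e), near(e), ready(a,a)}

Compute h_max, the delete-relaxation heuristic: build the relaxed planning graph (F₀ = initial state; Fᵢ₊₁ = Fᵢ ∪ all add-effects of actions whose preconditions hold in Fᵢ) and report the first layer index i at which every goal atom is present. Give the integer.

2

F0 = init (12 atoms)
F1 = F0 ∪ {at(e), at(f), near(e), near(f)}  (16 atoms)
F2 = F1 ∪ {ready(a,a), ready(c,c), ready(e,c), ready(f,a), ready(f,c)}  (21 atoms)
goal ⊆ F2  ⇒  h_max = 2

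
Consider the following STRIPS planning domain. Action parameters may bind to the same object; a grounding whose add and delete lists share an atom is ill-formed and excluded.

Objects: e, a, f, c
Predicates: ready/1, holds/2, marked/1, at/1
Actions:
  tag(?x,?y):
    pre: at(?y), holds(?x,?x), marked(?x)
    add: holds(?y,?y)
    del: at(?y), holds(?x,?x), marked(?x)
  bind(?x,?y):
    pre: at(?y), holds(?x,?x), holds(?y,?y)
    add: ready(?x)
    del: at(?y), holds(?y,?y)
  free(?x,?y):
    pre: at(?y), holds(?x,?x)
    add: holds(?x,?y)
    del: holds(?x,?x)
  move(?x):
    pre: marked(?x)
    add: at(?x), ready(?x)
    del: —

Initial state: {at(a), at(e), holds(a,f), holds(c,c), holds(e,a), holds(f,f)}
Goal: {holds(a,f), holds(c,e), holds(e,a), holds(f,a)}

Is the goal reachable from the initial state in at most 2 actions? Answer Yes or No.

Yes

1. free(f,a)  →  {at(a), at(e), holds(a,f), holds(c,c), holds(e,a), holds(f,a)}
2. free(c,e)  →  {at(a), at(e), holds(a,f), holds(c,e), holds(e,a), holds(f,a)}
optimal plan length = 2; 2 ≤ 2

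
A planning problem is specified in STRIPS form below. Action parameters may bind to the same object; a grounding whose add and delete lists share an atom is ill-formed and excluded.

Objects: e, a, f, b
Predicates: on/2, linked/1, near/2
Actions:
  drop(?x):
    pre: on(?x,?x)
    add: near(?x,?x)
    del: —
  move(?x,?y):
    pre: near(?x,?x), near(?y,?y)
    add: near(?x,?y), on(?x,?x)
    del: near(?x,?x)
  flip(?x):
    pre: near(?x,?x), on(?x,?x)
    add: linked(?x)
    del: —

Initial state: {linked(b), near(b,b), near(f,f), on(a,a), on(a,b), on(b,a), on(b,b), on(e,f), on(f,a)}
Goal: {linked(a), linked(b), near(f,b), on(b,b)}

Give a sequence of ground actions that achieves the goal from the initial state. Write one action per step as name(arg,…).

1. drop(a)  →  {linked(b), near(a,a), near(b,b), near(f,f), on(a,a), on(a,b), on(b,a), on(b,b), on(e,f), on(f,a)}
2. move(f,b)  →  {linked(b), near(a,a), near(b,b), near(f,b), on(a,a), on(a,b), on(b,a), on(b,b), on(e,f), on(f,a), on(f,f)}
3. flip(a)  →  {linked(a), linked(b), near(a,a), near(b,b), near(f,b), on(a,a), on(a,b), on(b,a), on(b,b), on(e,f), on(f,a), on(f,f)}

drop(a); move(f,b); flip(a)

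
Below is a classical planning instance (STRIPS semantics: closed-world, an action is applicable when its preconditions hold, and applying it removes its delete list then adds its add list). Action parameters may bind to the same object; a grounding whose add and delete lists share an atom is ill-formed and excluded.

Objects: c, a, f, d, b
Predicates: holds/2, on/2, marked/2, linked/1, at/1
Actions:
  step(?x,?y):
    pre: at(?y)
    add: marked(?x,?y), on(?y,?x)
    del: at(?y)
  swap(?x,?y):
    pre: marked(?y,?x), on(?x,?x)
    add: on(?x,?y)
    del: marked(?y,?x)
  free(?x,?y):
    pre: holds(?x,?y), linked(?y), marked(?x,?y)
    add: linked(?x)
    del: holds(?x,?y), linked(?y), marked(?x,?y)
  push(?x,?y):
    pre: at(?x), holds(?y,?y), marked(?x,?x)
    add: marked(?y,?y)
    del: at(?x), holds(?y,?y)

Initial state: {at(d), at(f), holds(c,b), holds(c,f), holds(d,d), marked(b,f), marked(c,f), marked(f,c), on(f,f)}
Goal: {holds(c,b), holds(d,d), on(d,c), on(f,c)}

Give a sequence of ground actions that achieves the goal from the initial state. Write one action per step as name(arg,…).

1. step(c,f)  →  {at(d), holds(c,b), holds(c,f), holds(d,d), marked(b,f), marked(c,f), marked(f,c), on(f,c), on(f,f)}
2. step(c,d)  →  {holds(c,b), holds(c,f), holds(d,d), marked(b,f), marked(c,d), marked(c,f), marked(f,c), on(d,c), on(f,c), on(f,f)}

step(c,f); step(c,d)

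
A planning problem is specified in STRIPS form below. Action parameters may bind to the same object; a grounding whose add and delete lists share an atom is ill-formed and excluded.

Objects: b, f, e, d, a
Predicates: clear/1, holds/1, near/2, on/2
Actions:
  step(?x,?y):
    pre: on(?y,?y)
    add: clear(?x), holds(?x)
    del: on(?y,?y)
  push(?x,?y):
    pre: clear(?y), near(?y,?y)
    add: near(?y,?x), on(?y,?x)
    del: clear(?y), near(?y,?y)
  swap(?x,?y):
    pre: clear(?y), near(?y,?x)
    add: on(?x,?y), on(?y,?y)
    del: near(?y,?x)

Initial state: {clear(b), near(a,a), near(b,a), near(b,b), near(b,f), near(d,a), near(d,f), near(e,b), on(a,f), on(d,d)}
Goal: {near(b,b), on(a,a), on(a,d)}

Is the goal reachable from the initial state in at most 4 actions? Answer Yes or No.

1. step(d,d)  →  {clear(b), clear(d), holds(d), near(a,a), near(b,a), near(b,b), near(b,f), near(d,a), near(d,f), near(e,b), on(a,f)}
2. swap(a,d)  →  {clear(b), clear(d), holds(d), near(a,a), near(b,a), near(b,b), near(b,f), near(d,f), near(e,b), on(a,d), on(a,f), on(d,d)}
3. step(a,d)  →  {clear(a), clear(b), clear(d), holds(a), holds(d), near(a,a), near(b,a), near(b,b), near(b,f), near(d,f), near(e,b), on(a,d), on(a,f)}
4. swap(a,a)  →  {clear(a), clear(b), clear(d), holds(a), holds(d), near(b,a), near(b,b), near(b,f), near(d,f), near(e,b), on(a,a), on(a,d), on(a,f)}
optimal plan length = 4; 4 ≤ 4

Yes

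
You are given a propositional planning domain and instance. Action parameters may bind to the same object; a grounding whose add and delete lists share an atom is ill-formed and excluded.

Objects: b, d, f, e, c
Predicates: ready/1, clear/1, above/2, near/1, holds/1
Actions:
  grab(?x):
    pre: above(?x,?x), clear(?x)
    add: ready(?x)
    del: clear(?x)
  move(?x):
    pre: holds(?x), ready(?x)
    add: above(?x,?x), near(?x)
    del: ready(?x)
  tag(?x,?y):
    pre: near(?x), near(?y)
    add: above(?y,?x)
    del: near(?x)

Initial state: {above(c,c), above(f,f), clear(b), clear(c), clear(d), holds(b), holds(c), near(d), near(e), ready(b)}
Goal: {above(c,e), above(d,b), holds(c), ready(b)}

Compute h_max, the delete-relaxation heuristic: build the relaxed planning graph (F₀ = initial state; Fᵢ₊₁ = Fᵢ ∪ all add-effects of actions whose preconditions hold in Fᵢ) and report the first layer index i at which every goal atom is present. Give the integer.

3

F0 = init (10 atoms)
F1 = F0 ∪ {above(b,b), above(d,d), above(d,e), above(e,d), above(e,e), near(b), ready(c)}  (17 atoms)
F2 = F1 ∪ {above(b,d), above(b,e), above(d,b), above(e,b), near(c), ready(d)}  (23 atoms)
F3 = F2 ∪ {above(b,c), above(c,b), above(c,d), above(c,e), above(d,c), above(e,c)}  (29 atoms)
goal ⊆ F3  ⇒  h_max = 3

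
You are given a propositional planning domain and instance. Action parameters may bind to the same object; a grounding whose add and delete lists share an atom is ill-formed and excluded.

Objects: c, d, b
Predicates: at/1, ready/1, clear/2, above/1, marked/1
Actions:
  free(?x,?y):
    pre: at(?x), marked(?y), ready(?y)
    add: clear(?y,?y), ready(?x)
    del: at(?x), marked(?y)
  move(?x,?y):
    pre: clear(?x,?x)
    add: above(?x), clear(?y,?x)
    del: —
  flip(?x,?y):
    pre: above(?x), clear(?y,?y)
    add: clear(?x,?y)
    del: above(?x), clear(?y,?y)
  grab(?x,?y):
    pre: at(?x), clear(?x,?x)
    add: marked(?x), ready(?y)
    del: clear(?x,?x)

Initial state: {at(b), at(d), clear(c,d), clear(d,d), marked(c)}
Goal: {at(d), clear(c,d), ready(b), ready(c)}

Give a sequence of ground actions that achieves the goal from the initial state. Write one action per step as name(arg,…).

grab(d,c); free(b,c)

1. grab(d,c)  →  {at(b), at(d), clear(c,d), marked(c), marked(d), ready(c)}
2. free(b,c)  →  {at(d), clear(c,c), clear(c,d), marked(d), ready(b), ready(c)}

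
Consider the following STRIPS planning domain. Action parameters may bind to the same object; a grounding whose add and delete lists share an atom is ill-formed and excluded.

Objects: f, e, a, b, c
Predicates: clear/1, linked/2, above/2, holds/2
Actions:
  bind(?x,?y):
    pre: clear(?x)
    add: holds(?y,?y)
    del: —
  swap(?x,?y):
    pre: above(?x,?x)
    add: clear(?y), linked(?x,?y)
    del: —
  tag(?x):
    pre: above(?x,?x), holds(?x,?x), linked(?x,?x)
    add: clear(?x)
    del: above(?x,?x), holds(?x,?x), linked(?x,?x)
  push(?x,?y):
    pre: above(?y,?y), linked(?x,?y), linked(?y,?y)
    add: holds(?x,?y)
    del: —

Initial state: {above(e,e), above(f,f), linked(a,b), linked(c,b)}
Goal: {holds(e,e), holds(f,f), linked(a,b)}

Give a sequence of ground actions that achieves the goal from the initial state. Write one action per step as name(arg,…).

swap(f,f); bind(f,f); bind(f,e)

1. swap(f,f)  →  {above(e,e), above(f,f), clear(f), linked(a,b), linked(c,b), linked(f,f)}
2. bind(f,f)  →  {above(e,e), above(f,f), clear(f), holds(f,f), linked(a,b), linked(c,b), linked(f,f)}
3. bind(f,e)  →  {above(e,e), above(f,f), clear(f), holds(e,e), holds(f,f), linked(a,b), linked(c,b), linked(f,f)}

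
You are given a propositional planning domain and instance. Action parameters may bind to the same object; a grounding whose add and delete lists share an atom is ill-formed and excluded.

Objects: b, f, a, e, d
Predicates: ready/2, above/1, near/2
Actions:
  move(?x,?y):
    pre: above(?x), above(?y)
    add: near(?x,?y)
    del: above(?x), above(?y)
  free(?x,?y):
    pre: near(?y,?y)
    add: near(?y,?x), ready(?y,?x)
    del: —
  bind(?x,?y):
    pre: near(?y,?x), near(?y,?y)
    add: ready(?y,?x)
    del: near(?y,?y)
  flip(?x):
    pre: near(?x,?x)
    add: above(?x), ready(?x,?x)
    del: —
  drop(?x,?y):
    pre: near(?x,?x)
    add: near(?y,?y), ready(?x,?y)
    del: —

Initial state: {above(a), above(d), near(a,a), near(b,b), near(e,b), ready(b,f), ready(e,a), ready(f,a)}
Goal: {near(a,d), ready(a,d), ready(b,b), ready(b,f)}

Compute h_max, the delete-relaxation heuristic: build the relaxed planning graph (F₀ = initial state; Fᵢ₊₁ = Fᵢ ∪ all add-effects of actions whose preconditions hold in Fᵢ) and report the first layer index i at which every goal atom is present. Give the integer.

1

F0 = init (8 atoms)
F1 = F0 ∪ {above(b), near(a,b), near(a,d), near(a,e), near(a,f), near(b,a), near(b,d), near(b,e), near(b,f), near(d,a), near(d,d), near(e,e), near(f,f), ready(a,a), ready(a,b), ready(a,d), ready(a,e), ready(a,f), ready(b,a), ready(b,b), ready(b,d), ready(b,e)}  (30 atoms)
goal ⊆ F1  ⇒  h_max = 1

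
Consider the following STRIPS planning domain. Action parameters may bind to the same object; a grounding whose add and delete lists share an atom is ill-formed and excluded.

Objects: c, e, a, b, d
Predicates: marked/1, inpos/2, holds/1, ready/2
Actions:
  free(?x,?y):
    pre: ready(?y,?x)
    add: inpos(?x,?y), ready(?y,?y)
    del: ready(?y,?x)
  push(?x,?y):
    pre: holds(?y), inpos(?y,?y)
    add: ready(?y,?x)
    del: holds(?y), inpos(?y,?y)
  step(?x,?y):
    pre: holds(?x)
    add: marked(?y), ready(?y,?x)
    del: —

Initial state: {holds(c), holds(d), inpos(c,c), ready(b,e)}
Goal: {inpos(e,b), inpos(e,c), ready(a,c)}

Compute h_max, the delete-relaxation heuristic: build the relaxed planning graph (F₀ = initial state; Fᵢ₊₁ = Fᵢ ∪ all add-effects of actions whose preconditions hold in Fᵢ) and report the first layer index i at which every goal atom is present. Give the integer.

F0 = init (4 atoms)
F1 = F0 ∪ {inpos(e,b), marked(a), marked(b), marked(c), marked(d), marked(e), ready(a,c), ready(a,d), ready(b,b), ready(b,c), ready(b,d), ready(c,a), ready(c,b), ready(c,c), ready(c,d), ready(c,e), ready(d,c), ready(d,d), ready(e,c), ready(e,d)}  (24 atoms)
F2 = F1 ∪ {inpos(a,c), inpos(b,c), inpos(c,a), inpos(c,b), inpos(c,d), inpos(c,e), inpos(d,a), inpos(d,b), inpos(d,c), inpos(d,e), inpos(e,c), ready(a,a), ready(e,e)}  (37 atoms)
goal ⊆ F2  ⇒  h_max = 2

2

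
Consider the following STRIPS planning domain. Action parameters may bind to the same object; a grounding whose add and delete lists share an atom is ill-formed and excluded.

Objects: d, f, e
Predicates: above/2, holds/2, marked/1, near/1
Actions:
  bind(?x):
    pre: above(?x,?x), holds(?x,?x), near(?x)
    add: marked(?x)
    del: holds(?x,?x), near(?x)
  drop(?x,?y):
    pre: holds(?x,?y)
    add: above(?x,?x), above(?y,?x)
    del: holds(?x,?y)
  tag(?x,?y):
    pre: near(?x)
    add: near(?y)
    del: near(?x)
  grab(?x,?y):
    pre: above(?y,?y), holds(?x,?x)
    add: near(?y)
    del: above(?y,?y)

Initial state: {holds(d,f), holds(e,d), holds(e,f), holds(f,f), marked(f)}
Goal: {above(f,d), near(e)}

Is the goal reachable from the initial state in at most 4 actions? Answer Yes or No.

Yes

1. drop(d,f)  →  {above(d,d), above(f,d), holds(e,d), holds(e,f), holds(f,f), marked(f)}
2. drop(e,d)  →  {above(d,d), above(d,e), above(e,e), above(f,d), holds(e,f), holds(f,f), marked(f)}
3. grab(f,e)  →  {above(d,d), above(d,e), above(f,d), holds(e,f), holds(f,f), marked(f), near(e)}
optimal plan length = 3; 3 ≤ 4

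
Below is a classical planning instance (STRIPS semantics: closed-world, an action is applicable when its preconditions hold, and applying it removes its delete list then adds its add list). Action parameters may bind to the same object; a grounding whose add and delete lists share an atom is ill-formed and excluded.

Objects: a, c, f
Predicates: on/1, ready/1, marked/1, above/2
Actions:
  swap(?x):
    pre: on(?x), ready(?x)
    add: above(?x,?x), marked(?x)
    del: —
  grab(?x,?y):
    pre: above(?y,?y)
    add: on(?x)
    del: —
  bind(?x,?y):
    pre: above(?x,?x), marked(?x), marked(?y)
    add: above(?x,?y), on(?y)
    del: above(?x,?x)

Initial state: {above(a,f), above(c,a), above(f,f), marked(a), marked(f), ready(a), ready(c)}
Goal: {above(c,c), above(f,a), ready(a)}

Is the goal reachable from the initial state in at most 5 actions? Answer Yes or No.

Yes

1. grab(c,f)  →  {above(a,f), above(c,a), above(f,f), marked(a), marked(f), on(c), ready(a), ready(c)}
2. swap(c)  →  {above(a,f), above(c,a), above(c,c), above(f,f), marked(a), marked(c), marked(f), on(c), ready(a), ready(c)}
3. bind(f,a)  →  {above(a,f), above(c,a), above(c,c), above(f,a), marked(a), marked(c), marked(f), on(a), on(c), ready(a), ready(c)}
optimal plan length = 3; 3 ≤ 5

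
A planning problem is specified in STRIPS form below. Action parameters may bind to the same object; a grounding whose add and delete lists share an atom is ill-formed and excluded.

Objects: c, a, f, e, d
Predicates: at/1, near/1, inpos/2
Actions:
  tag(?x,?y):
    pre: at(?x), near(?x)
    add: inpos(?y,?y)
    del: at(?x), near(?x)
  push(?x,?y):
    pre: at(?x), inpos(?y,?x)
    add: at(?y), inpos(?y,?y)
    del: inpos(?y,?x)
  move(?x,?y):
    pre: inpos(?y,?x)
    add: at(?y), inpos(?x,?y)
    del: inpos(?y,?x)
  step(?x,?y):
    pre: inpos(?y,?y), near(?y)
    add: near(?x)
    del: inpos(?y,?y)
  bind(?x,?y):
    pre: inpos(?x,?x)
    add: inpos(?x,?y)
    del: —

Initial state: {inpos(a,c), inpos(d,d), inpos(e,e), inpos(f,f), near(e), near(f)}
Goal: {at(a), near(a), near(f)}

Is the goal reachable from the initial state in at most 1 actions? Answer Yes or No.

1. move(c,a)  →  {at(a), inpos(c,a), inpos(d,d), inpos(e,e), inpos(f,f), near(e), near(f)}
2. step(a,f)  →  {at(a), inpos(c,a), inpos(d,d), inpos(e,e), near(a), near(e), near(f)}
optimal plan length = 2; 2 > 1

No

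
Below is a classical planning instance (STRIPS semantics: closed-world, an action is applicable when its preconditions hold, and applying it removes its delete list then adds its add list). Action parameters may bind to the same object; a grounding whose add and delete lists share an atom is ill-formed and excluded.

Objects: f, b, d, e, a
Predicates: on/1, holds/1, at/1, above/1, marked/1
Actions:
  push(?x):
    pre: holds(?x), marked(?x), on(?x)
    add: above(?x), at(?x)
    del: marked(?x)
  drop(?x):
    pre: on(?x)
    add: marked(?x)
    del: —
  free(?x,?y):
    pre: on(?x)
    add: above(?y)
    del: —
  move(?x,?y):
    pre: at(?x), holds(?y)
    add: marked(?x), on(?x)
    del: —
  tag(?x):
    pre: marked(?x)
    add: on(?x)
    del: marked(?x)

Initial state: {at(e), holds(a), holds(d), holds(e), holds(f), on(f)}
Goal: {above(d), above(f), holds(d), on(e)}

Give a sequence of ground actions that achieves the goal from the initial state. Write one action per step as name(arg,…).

free(f,f); free(f,d); move(e,f)

1. free(f,f)  →  {above(f), at(e), holds(a), holds(d), holds(e), holds(f), on(f)}
2. free(f,d)  →  {above(d), above(f), at(e), holds(a), holds(d), holds(e), holds(f), on(f)}
3. move(e,f)  →  {above(d), above(f), at(e), holds(a), holds(d), holds(e), holds(f), marked(e), on(e), on(f)}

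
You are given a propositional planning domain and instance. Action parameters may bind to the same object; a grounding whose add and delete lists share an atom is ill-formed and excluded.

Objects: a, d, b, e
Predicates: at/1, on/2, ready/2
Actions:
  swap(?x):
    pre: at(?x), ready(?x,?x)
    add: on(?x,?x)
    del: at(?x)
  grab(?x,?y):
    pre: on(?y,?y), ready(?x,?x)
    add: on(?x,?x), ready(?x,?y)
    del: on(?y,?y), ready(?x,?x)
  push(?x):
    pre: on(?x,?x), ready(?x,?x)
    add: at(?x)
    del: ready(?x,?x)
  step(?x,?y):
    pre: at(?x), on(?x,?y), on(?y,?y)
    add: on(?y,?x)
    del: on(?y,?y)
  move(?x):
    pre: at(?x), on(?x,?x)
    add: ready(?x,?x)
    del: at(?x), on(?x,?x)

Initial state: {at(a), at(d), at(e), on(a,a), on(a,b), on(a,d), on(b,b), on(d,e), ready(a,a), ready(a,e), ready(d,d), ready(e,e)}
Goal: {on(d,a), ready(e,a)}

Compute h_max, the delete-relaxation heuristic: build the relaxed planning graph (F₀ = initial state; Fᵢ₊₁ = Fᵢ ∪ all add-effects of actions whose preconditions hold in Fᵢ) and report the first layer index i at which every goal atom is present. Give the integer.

F0 = init (12 atoms)
F1 = F0 ∪ {on(b,a), on(d,d), on(e,e), ready(a,b), ready(d,a), ready(d,b), ready(e,a), ready(e,b)}  (20 atoms)
F2 = F1 ∪ {on(d,a), on(e,d), ready(a,d), ready(d,e), ready(e,d)}  (25 atoms)
goal ⊆ F2  ⇒  h_max = 2

2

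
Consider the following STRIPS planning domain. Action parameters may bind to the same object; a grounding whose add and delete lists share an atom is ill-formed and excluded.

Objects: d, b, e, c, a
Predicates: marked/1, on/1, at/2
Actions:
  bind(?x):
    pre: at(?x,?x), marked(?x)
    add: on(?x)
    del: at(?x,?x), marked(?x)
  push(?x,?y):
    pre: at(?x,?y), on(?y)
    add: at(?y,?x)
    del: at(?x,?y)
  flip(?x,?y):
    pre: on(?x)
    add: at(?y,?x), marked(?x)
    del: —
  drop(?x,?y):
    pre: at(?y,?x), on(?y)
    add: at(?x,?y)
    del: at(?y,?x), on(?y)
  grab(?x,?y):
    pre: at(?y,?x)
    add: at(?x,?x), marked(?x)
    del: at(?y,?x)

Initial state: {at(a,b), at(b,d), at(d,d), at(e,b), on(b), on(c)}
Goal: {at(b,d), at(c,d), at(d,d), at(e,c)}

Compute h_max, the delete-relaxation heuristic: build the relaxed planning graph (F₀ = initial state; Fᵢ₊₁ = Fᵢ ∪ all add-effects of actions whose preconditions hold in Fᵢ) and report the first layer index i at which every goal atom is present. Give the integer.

2

F0 = init (6 atoms)
F1 = F0 ∪ {at(a,c), at(b,a), at(b,b), at(b,c), at(b,e), at(c,b), at(c,c), at(d,b), at(d,c), at(e,c), marked(b), marked(c), marked(d)}  (19 atoms)
F2 = F1 ∪ {at(a,a), at(c,a), at(c,d), at(c,e), at(e,e), marked(a), marked(e), on(d)}  (27 atoms)
goal ⊆ F2  ⇒  h_max = 2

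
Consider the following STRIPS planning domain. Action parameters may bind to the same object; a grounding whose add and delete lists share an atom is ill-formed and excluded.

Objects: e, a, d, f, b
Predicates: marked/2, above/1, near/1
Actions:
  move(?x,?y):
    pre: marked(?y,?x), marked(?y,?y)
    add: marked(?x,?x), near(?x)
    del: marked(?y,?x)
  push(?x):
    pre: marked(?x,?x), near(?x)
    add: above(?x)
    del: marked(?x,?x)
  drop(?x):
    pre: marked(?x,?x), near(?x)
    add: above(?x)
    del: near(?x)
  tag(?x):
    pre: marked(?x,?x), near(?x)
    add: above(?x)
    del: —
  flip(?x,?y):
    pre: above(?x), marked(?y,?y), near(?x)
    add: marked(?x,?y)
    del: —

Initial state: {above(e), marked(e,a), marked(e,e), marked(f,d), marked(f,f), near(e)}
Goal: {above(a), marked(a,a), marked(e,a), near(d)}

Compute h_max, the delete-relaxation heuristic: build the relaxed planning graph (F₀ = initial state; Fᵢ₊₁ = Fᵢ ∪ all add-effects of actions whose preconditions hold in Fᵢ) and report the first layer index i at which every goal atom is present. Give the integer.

2

F0 = init (6 atoms)
F1 = F0 ∪ {marked(a,a), marked(d,d), marked(e,f), near(a), near(d)}  (11 atoms)
F2 = F1 ∪ {above(a), above(d), marked(e,d), near(f)}  (15 atoms)
goal ⊆ F2  ⇒  h_max = 2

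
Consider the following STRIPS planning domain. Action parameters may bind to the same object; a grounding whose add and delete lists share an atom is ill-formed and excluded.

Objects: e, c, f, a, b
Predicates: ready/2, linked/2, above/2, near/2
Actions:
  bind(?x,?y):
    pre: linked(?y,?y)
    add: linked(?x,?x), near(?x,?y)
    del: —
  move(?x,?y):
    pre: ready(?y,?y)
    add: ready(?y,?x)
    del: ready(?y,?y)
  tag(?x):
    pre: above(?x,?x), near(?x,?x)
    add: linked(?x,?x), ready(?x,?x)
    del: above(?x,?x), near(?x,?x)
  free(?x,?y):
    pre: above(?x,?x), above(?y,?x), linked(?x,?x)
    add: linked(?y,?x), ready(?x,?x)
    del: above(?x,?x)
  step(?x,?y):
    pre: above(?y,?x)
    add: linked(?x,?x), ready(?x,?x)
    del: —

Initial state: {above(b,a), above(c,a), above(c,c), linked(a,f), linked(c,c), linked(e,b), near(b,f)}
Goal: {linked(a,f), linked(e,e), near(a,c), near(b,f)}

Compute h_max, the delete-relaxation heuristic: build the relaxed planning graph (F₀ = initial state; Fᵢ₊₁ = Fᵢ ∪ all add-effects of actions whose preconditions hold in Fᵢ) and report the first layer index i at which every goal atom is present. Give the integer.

1

F0 = init (7 atoms)
F1 = F0 ∪ {linked(a,a), linked(b,b), linked(e,e), linked(f,f), near(a,c), near(b,c), near(c,c), near(e,c), near(f,c), ready(a,a), ready(c,c)}  (18 atoms)
goal ⊆ F1  ⇒  h_max = 1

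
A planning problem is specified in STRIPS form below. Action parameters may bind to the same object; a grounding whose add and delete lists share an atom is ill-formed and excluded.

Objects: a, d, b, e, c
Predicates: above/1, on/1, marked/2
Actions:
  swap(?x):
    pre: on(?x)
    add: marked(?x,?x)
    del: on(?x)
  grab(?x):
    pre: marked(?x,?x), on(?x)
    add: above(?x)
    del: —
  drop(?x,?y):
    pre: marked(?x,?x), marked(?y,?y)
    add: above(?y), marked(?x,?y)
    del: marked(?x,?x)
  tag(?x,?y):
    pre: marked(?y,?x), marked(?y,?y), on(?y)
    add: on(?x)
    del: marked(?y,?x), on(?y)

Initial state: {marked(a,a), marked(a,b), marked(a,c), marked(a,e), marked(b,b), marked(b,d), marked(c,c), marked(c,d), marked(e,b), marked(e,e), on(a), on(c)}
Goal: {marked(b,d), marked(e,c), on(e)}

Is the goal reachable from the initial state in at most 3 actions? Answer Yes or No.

Yes

1. drop(e,c)  →  {above(c), marked(a,a), marked(a,b), marked(a,c), marked(a,e), marked(b,b), marked(b,d), marked(c,c), marked(c,d), marked(e,b), marked(e,c), on(a), on(c)}
2. tag(e,a)  →  {above(c), marked(a,a), marked(a,b), marked(a,c), marked(b,b), marked(b,d), marked(c,c), marked(c,d), marked(e,b), marked(e,c), on(c), on(e)}
optimal plan length = 2; 2 ≤ 3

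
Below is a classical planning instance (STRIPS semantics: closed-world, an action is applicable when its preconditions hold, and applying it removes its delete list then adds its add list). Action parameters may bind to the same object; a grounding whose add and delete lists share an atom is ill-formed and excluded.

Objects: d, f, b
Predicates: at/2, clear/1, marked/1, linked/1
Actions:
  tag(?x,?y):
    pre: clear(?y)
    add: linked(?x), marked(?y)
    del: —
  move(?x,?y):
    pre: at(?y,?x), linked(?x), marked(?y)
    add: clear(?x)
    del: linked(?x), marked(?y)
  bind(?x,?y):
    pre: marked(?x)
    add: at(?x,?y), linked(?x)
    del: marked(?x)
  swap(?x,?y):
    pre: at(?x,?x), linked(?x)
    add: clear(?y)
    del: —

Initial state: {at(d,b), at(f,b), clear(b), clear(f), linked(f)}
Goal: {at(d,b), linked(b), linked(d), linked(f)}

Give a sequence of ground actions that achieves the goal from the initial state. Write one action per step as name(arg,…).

tag(d,f); tag(b,f)

1. tag(d,f)  →  {at(d,b), at(f,b), clear(b), clear(f), linked(d), linked(f), marked(f)}
2. tag(b,f)  →  {at(d,b), at(f,b), clear(b), clear(f), linked(b), linked(d), linked(f), marked(f)}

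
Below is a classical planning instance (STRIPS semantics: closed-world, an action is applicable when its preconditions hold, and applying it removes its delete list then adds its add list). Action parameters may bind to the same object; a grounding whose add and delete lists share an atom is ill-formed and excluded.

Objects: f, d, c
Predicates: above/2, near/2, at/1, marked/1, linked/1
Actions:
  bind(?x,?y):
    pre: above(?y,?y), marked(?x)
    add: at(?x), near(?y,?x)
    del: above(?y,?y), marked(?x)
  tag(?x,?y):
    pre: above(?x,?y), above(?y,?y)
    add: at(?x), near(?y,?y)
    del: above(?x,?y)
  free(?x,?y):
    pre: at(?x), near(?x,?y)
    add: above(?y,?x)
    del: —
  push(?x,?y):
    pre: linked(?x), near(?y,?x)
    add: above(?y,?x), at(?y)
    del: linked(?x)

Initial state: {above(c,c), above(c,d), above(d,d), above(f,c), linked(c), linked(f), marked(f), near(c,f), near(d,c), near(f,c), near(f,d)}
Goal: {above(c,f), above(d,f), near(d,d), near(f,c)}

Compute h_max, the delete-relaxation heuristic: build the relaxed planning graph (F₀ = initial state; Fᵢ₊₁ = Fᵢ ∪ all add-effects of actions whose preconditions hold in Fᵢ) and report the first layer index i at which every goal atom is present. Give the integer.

F0 = init (11 atoms)
F1 = F0 ∪ {above(c,f), above(d,c), at(c), at(d), at(f), near(c,c), near(d,d), near(d,f)}  (19 atoms)
F2 = F1 ∪ {above(d,f), above(f,d)}  (21 atoms)
goal ⊆ F2  ⇒  h_max = 2

2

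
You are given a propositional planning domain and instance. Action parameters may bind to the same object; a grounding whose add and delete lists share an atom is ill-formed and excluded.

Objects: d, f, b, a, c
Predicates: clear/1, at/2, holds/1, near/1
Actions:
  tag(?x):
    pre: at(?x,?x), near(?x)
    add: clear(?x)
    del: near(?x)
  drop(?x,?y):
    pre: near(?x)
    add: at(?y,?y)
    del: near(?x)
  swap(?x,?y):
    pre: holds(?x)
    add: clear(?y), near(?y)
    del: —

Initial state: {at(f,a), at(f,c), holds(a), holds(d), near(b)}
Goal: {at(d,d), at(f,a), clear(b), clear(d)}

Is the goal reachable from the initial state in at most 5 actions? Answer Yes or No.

Yes

1. drop(b,d)  →  {at(d,d), at(f,a), at(f,c), holds(a), holds(d)}
2. swap(d,d)  →  {at(d,d), at(f,a), at(f,c), clear(d), holds(a), holds(d), near(d)}
3. swap(d,b)  →  {at(d,d), at(f,a), at(f,c), clear(b), clear(d), holds(a), holds(d), near(b), near(d)}
optimal plan length = 3; 3 ≤ 5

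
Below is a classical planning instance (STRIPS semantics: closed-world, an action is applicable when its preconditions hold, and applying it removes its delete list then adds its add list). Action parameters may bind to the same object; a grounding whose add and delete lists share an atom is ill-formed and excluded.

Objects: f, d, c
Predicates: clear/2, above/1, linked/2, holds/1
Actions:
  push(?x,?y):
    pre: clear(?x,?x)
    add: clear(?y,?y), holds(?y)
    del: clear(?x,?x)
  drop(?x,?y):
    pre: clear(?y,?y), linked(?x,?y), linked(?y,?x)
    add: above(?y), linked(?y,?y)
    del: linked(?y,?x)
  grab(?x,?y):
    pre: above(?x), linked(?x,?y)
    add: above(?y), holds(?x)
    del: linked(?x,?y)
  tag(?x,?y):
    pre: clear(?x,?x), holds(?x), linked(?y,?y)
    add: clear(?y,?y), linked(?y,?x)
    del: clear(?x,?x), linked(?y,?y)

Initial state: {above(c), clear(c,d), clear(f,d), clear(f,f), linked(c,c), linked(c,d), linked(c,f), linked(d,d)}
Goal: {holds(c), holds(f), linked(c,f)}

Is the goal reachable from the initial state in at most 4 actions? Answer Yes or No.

Yes

1. push(f,c)  →  {above(c), clear(c,c), clear(c,d), clear(f,d), holds(c), linked(c,c), linked(c,d), linked(c,f), linked(d,d)}
2. push(c,f)  →  {above(c), clear(c,d), clear(f,d), clear(f,f), holds(c), holds(f), linked(c,c), linked(c,d), linked(c,f), linked(d,d)}
optimal plan length = 2; 2 ≤ 4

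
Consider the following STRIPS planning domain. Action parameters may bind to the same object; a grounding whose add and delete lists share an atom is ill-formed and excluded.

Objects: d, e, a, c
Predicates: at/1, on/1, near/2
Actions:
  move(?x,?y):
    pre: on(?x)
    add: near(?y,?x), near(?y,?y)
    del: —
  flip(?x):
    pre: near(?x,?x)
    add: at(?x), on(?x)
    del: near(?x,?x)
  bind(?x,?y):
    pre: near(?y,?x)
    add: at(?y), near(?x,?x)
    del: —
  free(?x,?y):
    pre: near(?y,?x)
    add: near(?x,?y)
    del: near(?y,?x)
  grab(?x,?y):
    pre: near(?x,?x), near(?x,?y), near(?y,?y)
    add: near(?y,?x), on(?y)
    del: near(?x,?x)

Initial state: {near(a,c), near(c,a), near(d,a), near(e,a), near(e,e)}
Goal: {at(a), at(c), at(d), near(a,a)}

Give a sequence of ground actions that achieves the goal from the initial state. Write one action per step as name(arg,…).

bind(a,d); flip(a); bind(a,c)

1. bind(a,d)  →  {at(d), near(a,a), near(a,c), near(c,a), near(d,a), near(e,a), near(e,e)}
2. flip(a)  →  {at(a), at(d), near(a,c), near(c,a), near(d,a), near(e,a), near(e,e), on(a)}
3. bind(a,c)  →  {at(a), at(c), at(d), near(a,a), near(a,c), near(c,a), near(d,a), near(e,a), near(e,e), on(a)}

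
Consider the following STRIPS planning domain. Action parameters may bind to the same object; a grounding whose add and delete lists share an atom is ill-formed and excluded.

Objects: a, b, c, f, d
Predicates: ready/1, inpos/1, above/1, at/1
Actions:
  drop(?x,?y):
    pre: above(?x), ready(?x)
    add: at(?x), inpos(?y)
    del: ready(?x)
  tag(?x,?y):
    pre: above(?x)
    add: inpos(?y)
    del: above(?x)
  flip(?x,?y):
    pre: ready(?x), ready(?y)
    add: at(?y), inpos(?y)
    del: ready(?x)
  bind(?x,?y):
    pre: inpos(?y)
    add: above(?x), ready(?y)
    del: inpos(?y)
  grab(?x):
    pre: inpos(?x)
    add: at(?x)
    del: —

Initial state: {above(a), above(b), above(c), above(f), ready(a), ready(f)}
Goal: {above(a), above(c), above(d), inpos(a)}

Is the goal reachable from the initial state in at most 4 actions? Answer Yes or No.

Yes

1. drop(a,a)  →  {above(a), above(b), above(c), above(f), at(a), inpos(a), ready(f)}
2. drop(f,b)  →  {above(a), above(b), above(c), above(f), at(a), at(f), inpos(a), inpos(b)}
3. bind(d,b)  →  {above(a), above(b), above(c), above(d), above(f), at(a), at(f), inpos(a), ready(b)}
optimal plan length = 3; 3 ≤ 4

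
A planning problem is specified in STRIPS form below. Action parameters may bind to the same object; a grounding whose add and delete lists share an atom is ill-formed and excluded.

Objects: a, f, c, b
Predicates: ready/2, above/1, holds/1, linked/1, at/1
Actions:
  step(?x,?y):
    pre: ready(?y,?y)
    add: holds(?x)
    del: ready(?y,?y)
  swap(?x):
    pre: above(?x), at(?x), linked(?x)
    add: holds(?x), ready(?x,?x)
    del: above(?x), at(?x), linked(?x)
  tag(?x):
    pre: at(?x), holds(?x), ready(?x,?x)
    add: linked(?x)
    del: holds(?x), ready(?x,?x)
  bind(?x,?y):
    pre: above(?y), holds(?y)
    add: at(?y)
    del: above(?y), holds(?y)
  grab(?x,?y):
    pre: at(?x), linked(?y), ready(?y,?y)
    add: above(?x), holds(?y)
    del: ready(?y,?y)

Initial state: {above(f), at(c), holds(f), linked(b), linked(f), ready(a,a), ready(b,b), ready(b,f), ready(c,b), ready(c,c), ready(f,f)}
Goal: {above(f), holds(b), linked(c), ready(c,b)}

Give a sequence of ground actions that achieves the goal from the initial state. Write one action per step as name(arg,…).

step(c,a); step(b,f); tag(c)

1. step(c,a)  →  {above(f), at(c), holds(c), holds(f), linked(b), linked(f), ready(b,b), ready(b,f), ready(c,b), ready(c,c), ready(f,f)}
2. step(b,f)  →  {above(f), at(c), holds(b), holds(c), holds(f), linked(b), linked(f), ready(b,b), ready(b,f), ready(c,b), ready(c,c)}
3. tag(c)  →  {above(f), at(c), holds(b), holds(f), linked(b), linked(c), linked(f), ready(b,b), ready(b,f), ready(c,b)}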